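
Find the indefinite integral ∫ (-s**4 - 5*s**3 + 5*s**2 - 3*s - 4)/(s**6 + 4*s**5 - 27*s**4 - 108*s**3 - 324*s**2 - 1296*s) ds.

log(s)/324 - 1109*log(s - 6)/16200 + 19*log(s + 4)/250 + 11*log(s + 6)/3240 - 71*log(s**2 + 9)/10125 - 298*atan(s/3)/3375 + C

Factor the denominator: s*(s - 6)*(s + 4)*(s + 6)*(s**2 + 9).
Partial-fraction decomposition: -2*(71*s + 1341)/(10125*(s**2 + 9)) + 11/(3240*(s + 6)) + 19/(250*(s + 4)) - 1109/(16200*(s - 6)) + 1/(324*s).
Integrate each term; A/(s−a) gives A·log|s−a|; the (Bs+D)/(s²+p²) term gives a log and an atan.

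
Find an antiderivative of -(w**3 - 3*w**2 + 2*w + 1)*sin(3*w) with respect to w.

w**3*cos(3*w)/3 - w**2*sin(3*w)/3 - w**2*cos(3*w) + 2*w*sin(3*w)/3 + 4*w*cos(3*w)/9 - 4*sin(3*w)/27 + 5*cos(3*w)/9 + C

Use integration by parts with u = w**3 - 3*w**2 + 2*w + 1, dv = -sin(3*w) dw, so v = cos(3*w)/3.
Apply parts 3 times (tabular method): alternate signs, differentiate u down to 0, integrate dv up.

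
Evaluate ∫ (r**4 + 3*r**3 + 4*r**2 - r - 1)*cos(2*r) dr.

Use integration by parts with u = r**4 + 3*r**3 + 4*r**2 - r - 1, dv = cos(2*r) dr, so v = sin(2*r)/2.
Apply parts 4 times (tabular method): alternate signs, differentiate u down to 0, integrate dv up.

r**4*sin(2*r)/2 + 3*r**3*sin(2*r)/2 + r**3*cos(2*r) + r**2*sin(2*r)/2 + 9*r**2*cos(2*r)/4 - 11*r*sin(2*r)/4 + r*cos(2*r)/2 - 3*sin(2*r)/4 - 11*cos(2*r)/8 + C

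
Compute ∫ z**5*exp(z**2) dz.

(z**4 - 2*z**2 + 2)*exp(z**2)/2 + C

Let u = z², du = 2z dz; rewrite as (1/2)∫ u^2·exp(1u) du.
Now integrate by parts 2 times.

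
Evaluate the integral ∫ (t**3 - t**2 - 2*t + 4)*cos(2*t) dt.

t**3*sin(2*t)/2 - t**2*sin(2*t)/2 + 3*t**2*cos(2*t)/4 - 7*t*sin(2*t)/4 - t*cos(2*t)/2 + 9*sin(2*t)/4 - 7*cos(2*t)/8 + C

Use integration by parts with u = t**3 - t**2 - 2*t + 4, dv = cos(2*t) dt, so v = sin(2*t)/2.
Apply parts 3 times (tabular method): alternate signs, differentiate u down to 0, integrate dv up.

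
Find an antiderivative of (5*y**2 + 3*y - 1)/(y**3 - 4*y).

log(y)/4 + 25*log(y - 2)/8 + 13*log(y + 2)/8 + C

Factor the denominator: y*(y - 2)*(y + 2).
Partial-fraction decomposition: 13/(8*(y + 2)) + 25/(8*(y - 2)) + 1/(4*y).
Integrate each term: A/(y−a) contributes A·log|y−a|.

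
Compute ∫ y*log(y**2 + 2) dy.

Let u = y**2 + 2, so du = (2*y) dy.
The integral becomes (1/2)·∫ log(u) du; integrate by parts with u′=log(u), dv′=du.

y**2*log(y**2 + 2)/2 - y**2/2 + log(y**2 + 2) + C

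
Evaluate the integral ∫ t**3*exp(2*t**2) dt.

(2*t**2 - 1)*exp(2*t**2)/8 + C

Let u = t², du = 2t dt; rewrite as (1/2)∫ u^1·exp(2u) du.
Now integrate by parts 1 time.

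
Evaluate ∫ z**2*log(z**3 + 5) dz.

Let u = z**3 + 5, so du = (3*z**2) dz.
The integral becomes (1/3)·∫ log(u) du; integrate by parts with u′=log(u), dv′=du.

z**3*log(z**3 + 5)/3 - z**3/3 + 5*log(z**3 + 5)/3 + C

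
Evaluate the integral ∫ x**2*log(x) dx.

x**3*log(x)/3 - x**3/9 + C

Use integration by parts with u = log(x), dv = x**2 dx.
Then du = 1/x dx and v = x**3/3.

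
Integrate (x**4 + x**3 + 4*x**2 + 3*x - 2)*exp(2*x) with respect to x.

(4*x**4 - 4*x**3 + 22*x**2 - 10*x - 3)*exp(2*x)/8 + C

Use integration by parts with u = x**4 + x**3 + 4*x**2 + 3*x - 2, dv = exp(2*x) dx, so v = exp(2*x)/2.
Apply parts 4 times (tabular method): alternate signs, differentiate u down to 0, integrate dv up.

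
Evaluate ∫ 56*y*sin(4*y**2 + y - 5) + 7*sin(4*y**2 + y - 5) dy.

Let u = 4*y**2 + y - 5, so du = (8*y + 1) dy.
Rewriting, the integral becomes 7·∫ sin(u) du = 7·-cos(u).
Substituting back, u = 4*y**2 + y - 5.

-7*cos(4*y**2 + y - 5) + C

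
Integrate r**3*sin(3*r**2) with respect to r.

-r**2*cos(3*r**2)/6 + sin(3*r**2)/18 + C

Let u = r², du = 2r dr; rewrite as (1/2)∫ u^1·sin(3u) du.
Now integrate by parts 1 time.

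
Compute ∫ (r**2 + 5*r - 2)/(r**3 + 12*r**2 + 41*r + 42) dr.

Factor the denominator: (r + 2)*(r + 3)*(r + 7).
Partial-fraction decomposition: 3/(5*(r + 7)) + 2/(r + 3) - 8/(5*(r + 2)).
Integrate each term: A/(r−a) contributes A·log|r−a|.

-8*log(r + 2)/5 + 2*log(r + 3) + 3*log(r + 7)/5 + C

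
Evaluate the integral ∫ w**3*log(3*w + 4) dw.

w**4*log(3*w + 4)/4 - w**4/16 + w**3/9 - 2*w**2/9 + 16*w/27 - 64*log(3*w + 4)/81 + C

Use integration by parts with u = log(3*w + 4), dv = w**3 dw.
Then du = 3/(3*w + 4) dw and v = w**4/4.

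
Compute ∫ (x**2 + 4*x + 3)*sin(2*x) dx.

Use integration by parts with u = x**2 + 4*x + 3, dv = sin(2*x) dx, so v = -cos(2*x)/2.
Apply parts 2 times (tabular method): alternate signs, differentiate u down to 0, integrate dv up.

-x**2*cos(2*x)/2 + x*sin(2*x)/2 - 2*x*cos(2*x) + sin(2*x) - 5*cos(2*x)/4 + C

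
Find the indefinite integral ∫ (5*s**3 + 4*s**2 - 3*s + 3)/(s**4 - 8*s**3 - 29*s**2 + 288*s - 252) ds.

631*log(s - 7)/26 - 403*log(s - 6)/20 + 3*log(s - 1)/70 + 305*log(s + 6)/364 + C

Factor the denominator: (s - 7)*(s - 6)*(s - 1)*(s + 6).
Partial-fraction decomposition: 305/(364*(s + 6)) + 3/(70*(s - 1)) - 403/(20*(s - 6)) + 631/(26*(s - 7)).
Integrate each term: A/(s−a) contributes A·log|s−a|.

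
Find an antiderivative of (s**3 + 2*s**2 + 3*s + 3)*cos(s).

Use integration by parts with u = s**3 + 2*s**2 + 3*s + 3, dv = cos(s) ds, so v = sin(s).
Apply parts 3 times (tabular method): alternate signs, differentiate u down to 0, integrate dv up.

s**3*sin(s) + 2*s**2*sin(s) + 3*s**2*cos(s) - 3*s*sin(s) + 4*s*cos(s) - sin(s) - 3*cos(s) + C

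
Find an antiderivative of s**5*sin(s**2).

Let u = s², du = 2s ds; rewrite as (1/2)∫ u^2·sin(1u) du.
Now integrate by parts 2 times.

-s**4*cos(s**2)/2 + s**2*sin(s**2) + cos(s**2) + C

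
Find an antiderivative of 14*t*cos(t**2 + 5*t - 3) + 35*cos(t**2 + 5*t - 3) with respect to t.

Let u = t**2 + 5*t - 3, so du = (2*t + 5) dt.
Rewriting, the integral becomes 7·∫ cos(u) du = 7·sin(u).
Substituting back, u = t**2 + 5*t - 3.

7*sin(t**2 + 5*t - 3) + C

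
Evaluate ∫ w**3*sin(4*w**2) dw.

Let u = w², du = 2w dw; rewrite as (1/2)∫ u^1·sin(4u) du.
Now integrate by parts 1 time.

-w**2*cos(4*w**2)/8 + sin(4*w**2)/32 + C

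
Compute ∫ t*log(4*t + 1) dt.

Use integration by parts with u = log(4*t + 1), dv = t dt.
Then du = 4/(4*t + 1) dt and v = t**2/2.

t**2*log(4*t + 1)/2 - t**2/4 + t/8 - log(4*t + 1)/32 + C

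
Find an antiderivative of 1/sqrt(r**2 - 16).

log(r + sqrt(r**2 - 16)) + C

Substitute r = 4·sec(θ), so dr = 4·sec(θ)*tan(θ) dθ and the radical becomes sqrt(r**2 - 16) = 4·tan(θ) by the Pythagorean identity.
Integrate the resulting trig expression in θ, then back-substitute sec(θ) = r/4, tan(θ) = sqrt(r**2 - 16)/4 (absorbing any constant into C).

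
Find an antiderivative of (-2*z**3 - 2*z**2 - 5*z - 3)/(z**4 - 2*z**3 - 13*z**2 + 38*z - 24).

Factor the denominator: (z - 3)*(z - 2)*(z - 1)*(z + 4).
Partial-fraction decomposition: -113/(210*(z + 4)) - 6/(5*(z - 1)) + 37/(6*(z - 2)) - 45/(7*(z - 3)).
Integrate each term: A/(z−a) contributes A·log|z−a|.

-45*log(z - 3)/7 + 37*log(z - 2)/6 - 6*log(z - 1)/5 - 113*log(z + 4)/210 + C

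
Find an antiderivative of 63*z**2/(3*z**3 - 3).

Let u = 3*z**3 - 3, so du = (9*z**2) dz.
Rewriting, the integral becomes 7·∫ 1/u du = 7·log(u).
Substituting back, u = 3*z**3 - 3.

7*log(3*z**3 - 3) + C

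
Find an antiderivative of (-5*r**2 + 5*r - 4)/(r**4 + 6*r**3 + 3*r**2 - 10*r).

2*log(r)/5 - 2*log(r - 1)/9 - 17*log(r + 2)/9 + 77*log(r + 5)/45 + C

Factor the denominator: r*(r - 1)*(r + 2)*(r + 5).
Partial-fraction decomposition: 77/(45*(r + 5)) - 17/(9*(r + 2)) - 2/(9*(r - 1)) + 2/(5*r).
Integrate each term: A/(r−a) contributes A·log|r−a|.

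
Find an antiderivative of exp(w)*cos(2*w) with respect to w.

Let I denote the integral. Integrate by parts with u = cos(2*w), dv = exp(w) dw, so v = exp(w): I = exp(w)*cos(2*w) + 2·∫ exp(w)*sin(2*w) dw.
Apply parts again with u = sin(2*w), dv = exp(w) dw: ∫ exp(w)*sin(2*w) dw = exp(w)*sin(2*w) − 2·I. Substituting back brings back I: I = 2*exp(w)*sin(2*w) + exp(w)*cos(2*w) − 4·I.
Solving for I: (1 + 4)·I equals the remaining terms, so I = (1/5)·(2*exp(w)*sin(2*w) + exp(w)*cos(2*w)).

2*exp(w)*sin(2*w)/5 + exp(w)*cos(2*w)/5 + C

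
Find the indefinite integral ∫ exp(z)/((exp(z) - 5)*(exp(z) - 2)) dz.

Let u = e^z, du = e^z dz.
The integral becomes ∫ du/((u-5)(u-2)); decompose into partial fractions.

log(exp(z) - 5)/3 - log(exp(z) - 2)/3 + C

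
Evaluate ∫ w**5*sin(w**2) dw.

Let u = w², du = 2w dw; rewrite as (1/2)∫ u^2·sin(1u) du.
Now integrate by parts 2 times.

-w**4*cos(w**2)/2 + w**2*sin(w**2) + cos(w**2) + C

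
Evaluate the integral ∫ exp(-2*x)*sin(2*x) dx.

-exp(-2*x)*sin(2*x)/4 - exp(-2*x)*cos(2*x)/4 + C

Let I denote the integral. Integrate by parts with u = sin(2*x), dv = exp(-2*x) dx, so v = -exp(-2*x)/2: I = -exp(-2*x)*sin(2*x)/2 + ∫ exp(-2*x)*cos(2*x) dx.
Apply parts again with u = cos(2*x), dv = exp(-2*x) dx: ∫ exp(-2*x)*cos(2*x) dx = -exp(-2*x)*cos(2*x)/2 − I. Substituting back brings back I: I = -exp(-2*x)*sin(2*x)/2 - exp(-2*x)*cos(2*x)/2 − I.
Solving for I: (1 + 1)·I equals the remaining terms, so I = (1/2)·(-exp(-2*x)*sin(2*x)/2 - exp(-2*x)*cos(2*x)/2).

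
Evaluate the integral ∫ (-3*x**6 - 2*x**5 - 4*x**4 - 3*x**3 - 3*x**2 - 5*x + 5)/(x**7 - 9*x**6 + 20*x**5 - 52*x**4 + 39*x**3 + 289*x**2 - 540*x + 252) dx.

Factor the denominator: (x - 7)*(x - 2)*(x - 1)**2*(x + 2)*(x**2 + 9).
Partial-fraction decomposition: (2173*x - 13267)/(7540*(x**2 + 9)) - 55/(1404*(x + 2)) - 49/(120*(x - 1)) - 1/(12*(x - 1)**2) + 361/(260*(x - 2)) - 132457/(31320*(x - 7)).
Integrate each term; A/(x−a) gives A·log|x−a|; the (Bx+D)/(x²+p²) term gives a log and an atan.

-132457*log(x - 7)/31320 + 361*log(x - 2)/260 - 49*log(x - 1)/120 - 55*log(x + 2)/1404 + 2173*log(x**2 + 9)/15080 - 13267*atan(x/3)/22620 + 1/(12*x - 12) + C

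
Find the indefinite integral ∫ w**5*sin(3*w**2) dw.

-w**4*cos(3*w**2)/6 + w**2*sin(3*w**2)/9 + cos(3*w**2)/27 + C

Let u = w², du = 2w dw; rewrite as (1/2)∫ u^2·sin(3u) du.
Now integrate by parts 2 times.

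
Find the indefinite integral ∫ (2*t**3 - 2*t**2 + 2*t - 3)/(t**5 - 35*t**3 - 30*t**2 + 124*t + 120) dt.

369*log(t - 6)/2464 - 3*log(t - 2)/112 - 3*log(t + 1)/28 + 31*log(t + 2)/96 - 313*log(t + 5)/924 + C

Factor the denominator: (t - 6)*(t - 2)*(t + 1)*(t + 2)*(t + 5).
Partial-fraction decomposition: -313/(924*(t + 5)) + 31/(96*(t + 2)) - 3/(28*(t + 1)) - 3/(112*(t - 2)) + 369/(2464*(t - 6)).
Integrate each term: A/(t−a) contributes A·log|t−a|.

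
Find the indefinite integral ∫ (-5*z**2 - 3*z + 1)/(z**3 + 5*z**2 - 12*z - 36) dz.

Factor the denominator: (z - 3)*(z + 2)*(z + 6).
Partial-fraction decomposition: -161/(36*(z + 6)) + 13/(20*(z + 2)) - 53/(45*(z - 3)).
Integrate each term: A/(z−a) contributes A·log|z−a|.

-53*log(z - 3)/45 + 13*log(z + 2)/20 - 161*log(z + 6)/36 + C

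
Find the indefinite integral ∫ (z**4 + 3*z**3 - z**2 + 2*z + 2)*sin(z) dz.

Use integration by parts with u = z**4 + 3*z**3 - z**2 + 2*z + 2, dv = sin(z) dz, so v = -cos(z).
Apply parts 4 times (tabular method): alternate signs, differentiate u down to 0, integrate dv up.

-z**4*cos(z) + 4*z**3*sin(z) - 3*z**3*cos(z) + 9*z**2*sin(z) + 13*z**2*cos(z) - 26*z*sin(z) + 16*z*cos(z) - 16*sin(z) - 28*cos(z) + C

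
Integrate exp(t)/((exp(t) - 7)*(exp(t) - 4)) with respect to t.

log(exp(t) - 7)/3 - log(exp(t) - 4)/3 + C

Let u = e^t, du = e^t dt.
The integral becomes ∫ du/((u-7)(u-4)); decompose into partial fractions.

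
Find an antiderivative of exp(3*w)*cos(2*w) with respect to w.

Let I denote the integral. Integrate by parts with u = cos(2*w), dv = exp(3*w) dw, so v = exp(3*w)/3: I = exp(3*w)*cos(2*w)/3 + (2/3)·∫ exp(3*w)*sin(2*w) dw.
Apply parts again with u = sin(2*w), dv = exp(3*w) dw: ∫ exp(3*w)*sin(2*w) dw = exp(3*w)*sin(2*w)/3 − (2/3)·I. Substituting back brings back I: I = 2*exp(3*w)*sin(2*w)/9 + exp(3*w)*cos(2*w)/3 − (4/9)·I.
Solving for I: (1 + 4/9)·I equals the remaining terms, so I = (9/13)·(2*exp(3*w)*sin(2*w)/9 + exp(3*w)*cos(2*w)/3).

2*exp(3*w)*sin(2*w)/13 + 3*exp(3*w)*cos(2*w)/13 + C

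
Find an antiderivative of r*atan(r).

Use integration by parts with u = arctan(r), dv = r dr.
Then du = 1/(r**2 + 1) dr.

r**2*atan(r)/2 - r/2 + atan(r)/2 + C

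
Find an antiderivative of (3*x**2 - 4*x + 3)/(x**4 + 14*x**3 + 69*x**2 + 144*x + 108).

23*log(x + 2)/4 - 2*log(x + 3) - 15*log(x + 6)/4 + 14/(x + 3) + C

Factor the denominator: (x + 2)*(x + 3)**2*(x + 6).
Partial-fraction decomposition: -15/(4*(x + 6)) - 2/(x + 3) - 14/(x + 3)**2 + 23/(4*(x + 2)).
Integrate each term; A/(x−a) gives A·log|x−a|; A/(x−a)² gives −A/(x−a).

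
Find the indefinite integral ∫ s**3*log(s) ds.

s**4*log(s)/4 - s**4/16 + C

Use integration by parts with u = log(s), dv = s**3 ds.
Then du = 1/s ds and v = s**4/4.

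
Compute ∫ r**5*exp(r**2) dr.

(r**4 - 2*r**2 + 2)*exp(r**2)/2 + C

Let u = r², du = 2r dr; rewrite as (1/2)∫ u^2·exp(1u) du.
Now integrate by parts 2 times.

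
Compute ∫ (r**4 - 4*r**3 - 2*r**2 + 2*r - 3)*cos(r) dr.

r**4*sin(r) - 4*r**3*sin(r) + 4*r**3*cos(r) - 14*r**2*sin(r) - 12*r**2*cos(r) + 26*r*sin(r) - 28*r*cos(r) + 25*sin(r) + 26*cos(r) + C

Use integration by parts with u = r**4 - 4*r**3 - 2*r**2 + 2*r - 3, dv = cos(r) dr, so v = sin(r).
Apply parts 4 times (tabular method): alternate signs, differentiate u down to 0, integrate dv up.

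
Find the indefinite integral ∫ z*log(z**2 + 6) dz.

Let u = z**2 + 6, so du = (2*z) dz.
The integral becomes (1/2)·∫ log(u) du; integrate by parts with u′=log(u), dv′=du.

z**2*log(z**2 + 6)/2 - z**2/2 + 3*log(z**2 + 6) + C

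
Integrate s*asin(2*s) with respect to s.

Use integration by parts with u = arcsin(2*s), dv = s ds.
Then du = 2/sqrt(-4*s**2 + 1) ds.

s**2*asin(2*s)/2 + s*sqrt(-4*s**2 + 1)/8 - asin(2*s)/16 + C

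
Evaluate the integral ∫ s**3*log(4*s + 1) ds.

s**4*log(4*s + 1)/4 - s**4/16 + s**3/48 - s**2/128 + s/256 - log(4*s + 1)/1024 + C

Use integration by parts with u = log(4*s + 1), dv = s**3 ds.
Then du = 4/(4*s + 1) ds and v = s**4/4.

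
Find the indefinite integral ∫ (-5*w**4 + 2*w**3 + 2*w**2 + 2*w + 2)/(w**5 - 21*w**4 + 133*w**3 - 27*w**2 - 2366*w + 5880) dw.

Factor the denominator: (w - 7)**2*(w - 6)*(w - 5)*(w + 4).
Partial-fraction decomposition: -691/(5445*(w + 4)) + 2813/(36*(w - 5)) - 2981/(5*(w - 6)) + 248383/(484*(w - 7)) - 11205/(22*(w - 7)**2).
Integrate each term; A/(w−a) gives A·log|w−a|; A/(w−a)² gives −A/(w−a).

248383*log(w - 7)/484 - 2981*log(w - 6)/5 + 2813*log(w - 5)/36 - 691*log(w + 4)/5445 + 11205/(22*w - 154) + C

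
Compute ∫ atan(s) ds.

Use integration by parts with u = arctan(s), dv = ds.
Then du = 1/(s**2 + 1) ds.

s*atan(s) - log(s**2 + 1)/2 + C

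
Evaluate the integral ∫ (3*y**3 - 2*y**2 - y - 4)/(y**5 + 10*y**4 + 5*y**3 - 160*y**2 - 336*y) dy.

log(y)/84 + 19*log(y - 4)/308 - 25*log(y + 3)/21 + 7*log(y + 4)/3 - 281*log(y + 7)/231 + C

Factor the denominator: y*(y - 4)*(y + 3)*(y + 4)*(y + 7).
Partial-fraction decomposition: -281/(231*(y + 7)) + 7/(3*(y + 4)) - 25/(21*(y + 3)) + 19/(308*(y - 4)) + 1/(84*y).
Integrate each term: A/(y−a) contributes A·log|y−a|.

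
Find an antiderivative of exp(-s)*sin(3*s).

-exp(-s)*sin(3*s)/10 - 3*exp(-s)*cos(3*s)/10 + C

Let I denote the integral. Integrate by parts with u = sin(3*s), dv = exp(-s) ds, so v = -exp(-s): I = -exp(-s)*sin(3*s) + 3·∫ exp(-s)*cos(3*s) ds.
Apply parts again with u = cos(3*s), dv = exp(-s) ds: ∫ exp(-s)*cos(3*s) ds = -exp(-s)*cos(3*s) − 3·I. Substituting back brings back I: I = -exp(-s)*sin(3*s) - 3*exp(-s)*cos(3*s) − 9·I.
Solving for I: (1 + 9)·I equals the remaining terms, so I = (1/10)·(-exp(-s)*sin(3*s) - 3*exp(-s)*cos(3*s)).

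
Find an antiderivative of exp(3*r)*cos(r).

exp(3*r)*sin(r)/10 + 3*exp(3*r)*cos(r)/10 + C

Let I denote the integral. Integrate by parts with u = cos(r), dv = exp(3*r) dr, so v = exp(3*r)/3: I = exp(3*r)*cos(r)/3 + (1/3)·∫ exp(3*r)*sin(r) dr.
Apply parts again with u = sin(r), dv = exp(3*r) dr: ∫ exp(3*r)*sin(r) dr = exp(3*r)*sin(r)/3 − (1/3)·I. Substituting back brings back I: I = exp(3*r)*sin(r)/9 + exp(3*r)*cos(r)/3 − (1/9)·I.
Solving for I: (1 + 1/9)·I equals the remaining terms, so I = (9/10)·(exp(3*r)*sin(r)/9 + exp(3*r)*cos(r)/3).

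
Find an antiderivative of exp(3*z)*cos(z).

Let I denote the integral. Integrate by parts with u = cos(z), dv = exp(3*z) dz, so v = exp(3*z)/3: I = exp(3*z)*cos(z)/3 + (1/3)·∫ exp(3*z)*sin(z) dz.
Apply parts again with u = sin(z), dv = exp(3*z) dz: ∫ exp(3*z)*sin(z) dz = exp(3*z)*sin(z)/3 − (1/3)·I. Substituting back brings back I: I = exp(3*z)*sin(z)/9 + exp(3*z)*cos(z)/3 − (1/9)·I.
Solving for I: (1 + 1/9)·I equals the remaining terms, so I = (9/10)·(exp(3*z)*sin(z)/9 + exp(3*z)*cos(z)/3).

exp(3*z)*sin(z)/10 + 3*exp(3*z)*cos(z)/10 + C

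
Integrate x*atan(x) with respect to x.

Use integration by parts with u = arctan(x), dv = x dx.
Then du = 1/(x**2 + 1) dx.

x**2*atan(x)/2 - x/2 + atan(x)/2 + C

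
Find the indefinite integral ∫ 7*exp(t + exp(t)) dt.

Let u = exp(t), so du = (exp(t)) dt.
Rewriting, the integral becomes 7·∫ e^u du = 7·e^u.
Substituting back, u = exp(t).

7*exp(exp(t)) + C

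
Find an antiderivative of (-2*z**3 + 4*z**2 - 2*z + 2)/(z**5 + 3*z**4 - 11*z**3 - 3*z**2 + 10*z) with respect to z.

log(z)/5 - log(z - 2)/21 - log(z - 1)/6 - 5*log(z + 1)/12 + 181*log(z + 5)/420 + C

Factor the denominator: z*(z - 2)*(z - 1)*(z + 1)*(z + 5).
Partial-fraction decomposition: 181/(420*(z + 5)) - 5/(12*(z + 1)) - 1/(6*(z - 1)) - 1/(21*(z - 2)) + 1/(5*z).
Integrate each term: A/(z−a) contributes A·log|z−a|.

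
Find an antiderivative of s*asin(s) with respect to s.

s**2*asin(s)/2 + s*sqrt(-s**2 + 1)/4 - asin(s)/4 + C

Use integration by parts with u = arcsin(s), dv = s ds.
Then du = 1/sqrt(-s**2 + 1) ds.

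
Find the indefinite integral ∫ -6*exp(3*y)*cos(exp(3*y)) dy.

-2*sin(exp(3*y)) + C

Let u = exp(3*y), so du = (3*exp(3*y)) dy.
Rewriting, the integral becomes -2·∫ cos(u) du = -2·sin(u).
Substituting back, u = exp(3*y).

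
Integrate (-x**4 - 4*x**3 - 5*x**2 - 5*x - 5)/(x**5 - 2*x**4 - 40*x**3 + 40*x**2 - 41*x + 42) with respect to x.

Factor the denominator: (x - 7)*(x - 1)*(x + 6)*(x**2 + 1).
Partial-fraction decomposition: -(43*x + 1)/(1850*(x**2 + 1)) - 587/(3367*(x + 6)) + 5/(21*(x - 1)) - 2029/(1950*(x - 7)).
Integrate each term; A/(x−a) gives A·log|x−a|; the (Bx+D)/(x²+p²) term gives a log and an atan.

-2029*log(x - 7)/1950 + 5*log(x - 1)/21 - 587*log(x + 6)/3367 - 43*log(x**2 + 1)/3700 - atan(x)/1850 + C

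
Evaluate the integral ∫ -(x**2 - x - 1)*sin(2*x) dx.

Use integration by parts with u = x**2 - x - 1, dv = -sin(2*x) dx, so v = cos(2*x)/2.
Apply parts 2 times (tabular method): alternate signs, differentiate u down to 0, integrate dv up.

x**2*cos(2*x)/2 - x*sin(2*x)/2 - x*cos(2*x)/2 + sin(2*x)/4 - 3*cos(2*x)/4 + C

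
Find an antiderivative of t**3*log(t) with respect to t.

t**4*log(t)/4 - t**4/16 + C

Use integration by parts with u = log(t), dv = t**3 dt.
Then du = 1/t dt and v = t**4/4.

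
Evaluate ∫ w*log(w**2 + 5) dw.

Let u = w**2 + 5, so du = (2*w) dw.
The integral becomes (1/2)·∫ log(u) du; integrate by parts with u′=log(u), dv′=du.

w**2*log(w**2 + 5)/2 - w**2/2 + 5*log(w**2 + 5)/2 + C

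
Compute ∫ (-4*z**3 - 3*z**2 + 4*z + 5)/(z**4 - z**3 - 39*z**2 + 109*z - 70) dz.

Factor the denominator: (z - 5)*(z - 2)*(z - 1)*(z + 7).
Partial-fraction decomposition: -601/(432*(z + 7)) + 1/(16*(z - 1)) + 31/(27*(z - 2)) - 275/(72*(z - 5)).
Integrate each term: A/(z−a) contributes A·log|z−a|.

-275*log(z - 5)/72 + 31*log(z - 2)/27 + log(z - 1)/16 - 601*log(z + 7)/432 + C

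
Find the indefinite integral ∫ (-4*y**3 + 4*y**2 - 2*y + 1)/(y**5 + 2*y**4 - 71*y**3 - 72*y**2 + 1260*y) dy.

log(y)/1260 - 731*log(y - 6)/936 + 409*log(y - 5)/660 - 1021*log(y + 6)/792 + 1583*log(y + 7)/1092 + C

Factor the denominator: y*(y - 6)*(y - 5)*(y + 6)*(y + 7).
Partial-fraction decomposition: 1583/(1092*(y + 7)) - 1021/(792*(y + 6)) + 409/(660*(y - 5)) - 731/(936*(y - 6)) + 1/(1260*y).
Integrate each term: A/(y−a) contributes A·log|y−a|.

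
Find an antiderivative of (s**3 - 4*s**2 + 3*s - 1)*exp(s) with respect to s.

(s**3 - 7*s**2 + 17*s - 18)*exp(s) + C

Use integration by parts with u = s**3 - 4*s**2 + 3*s - 1, dv = exp(s) ds, so v = exp(s).
Apply parts 3 times (tabular method): alternate signs, differentiate u down to 0, integrate dv up.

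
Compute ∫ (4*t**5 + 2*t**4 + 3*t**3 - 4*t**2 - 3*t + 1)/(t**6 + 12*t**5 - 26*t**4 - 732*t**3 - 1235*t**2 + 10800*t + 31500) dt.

34183*log(t - 6)/18876 - 14011*log(t - 5)/13200 + 744979*log(t + 5)/6050 - 29285*log(t + 6)/132 + 63629*log(t + 7)/624 + 11709/(220*t + 1100) + C

Factor the denominator: (t - 6)*(t - 5)*(t + 5)**2*(t + 6)*(t + 7).
Partial-fraction decomposition: 63629/(624*(t + 7)) - 29285/(132*(t + 6)) + 744979/(6050*(t + 5)) - 11709/(220*(t + 5)**2) - 14011/(13200*(t - 5)) + 34183/(18876*(t - 6)).
Integrate each term; A/(t−a) gives A·log|t−a|; A/(t−a)² gives −A/(t−a).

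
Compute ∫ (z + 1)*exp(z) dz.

Use integration by parts with u = z + 1, dv = exp(z) dz, so v = exp(z).
Apply parts 1 times (tabular method): alternate signs, differentiate u down to 0, integrate dv up.

z*exp(z) + C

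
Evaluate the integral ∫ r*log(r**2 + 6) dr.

r**2*log(r**2 + 6)/2 - r**2/2 + 3*log(r**2 + 6) + C

Let u = r**2 + 6, so du = (2*r) dr.
The integral becomes (1/2)·∫ log(u) du; integrate by parts with u′=log(u), dv′=du.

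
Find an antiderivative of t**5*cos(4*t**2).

t**4*sin(4*t**2)/8 + t**2*cos(4*t**2)/16 - sin(4*t**2)/64 + C

Let u = t², du = 2t dt; rewrite as (1/2)∫ u^2·cos(4u) du.
Now integrate by parts 2 times.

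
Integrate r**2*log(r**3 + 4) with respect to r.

Let u = r**3 + 4, so du = (3*r**2) dr.
The integral becomes (1/3)·∫ log(u) du; integrate by parts with u′=log(u), dv′=du.

r**3*log(r**3 + 4)/3 - r**3/3 + 4*log(r**3 + 4)/3 + C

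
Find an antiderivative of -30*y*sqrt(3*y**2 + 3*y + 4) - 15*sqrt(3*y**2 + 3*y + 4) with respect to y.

-10*(3*y**2 + 3*y + 4)**(3/2)/3 + C

Let u = 3*y**2 + 3*y + 4, so du = (6*y + 3) dy.
Rewriting, the integral becomes -5·∫ √u du = -5·(2/3)u^(3/2).
Substituting back, u = 3*y**2 + 3*y + 4.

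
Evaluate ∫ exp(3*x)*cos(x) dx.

exp(3*x)*sin(x)/10 + 3*exp(3*x)*cos(x)/10 + C

Let I denote the integral. Integrate by parts with u = cos(x), dv = exp(3*x) dx, so v = exp(3*x)/3: I = exp(3*x)*cos(x)/3 + (1/3)·∫ exp(3*x)*sin(x) dx.
Apply parts again with u = sin(x), dv = exp(3*x) dx: ∫ exp(3*x)*sin(x) dx = exp(3*x)*sin(x)/3 − (1/3)·I. Substituting back brings back I: I = exp(3*x)*sin(x)/9 + exp(3*x)*cos(x)/3 − (1/9)·I.
Solving for I: (1 + 1/9)·I equals the remaining terms, so I = (9/10)·(exp(3*x)*sin(x)/9 + exp(3*x)*cos(x)/3).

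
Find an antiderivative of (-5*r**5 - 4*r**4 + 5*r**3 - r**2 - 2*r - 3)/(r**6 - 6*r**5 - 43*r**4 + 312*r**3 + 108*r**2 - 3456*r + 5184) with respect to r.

Factor the denominator: (r - 6)*(r - 4)*(r - 3)**2*(r + 4)*(r + 6).
Partial-fraction decomposition: -1207/(720*(r + 6)) + 753/(1568*(r + 4)) - 1002/(49*(r - 3)) - 158/(21*(r - 3)**2) + 5851/(160*(r - 4)) - 2869/(144*(r - 6)).
Integrate each term; A/(r−a) gives A·log|r−a|; A/(r−a)² gives −A/(r−a).

-2869*log(r - 6)/144 + 5851*log(r - 4)/160 - 1002*log(r - 3)/49 + 753*log(r + 4)/1568 - 1207*log(r + 6)/720 + 158/(21*r - 63) + C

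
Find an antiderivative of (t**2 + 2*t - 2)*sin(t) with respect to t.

Use integration by parts with u = t**2 + 2*t - 2, dv = sin(t) dt, so v = -cos(t).
Apply parts 2 times (tabular method): alternate signs, differentiate u down to 0, integrate dv up.

-t**2*cos(t) + 2*t*sin(t) - 2*t*cos(t) + 2*sin(t) + 4*cos(t) + C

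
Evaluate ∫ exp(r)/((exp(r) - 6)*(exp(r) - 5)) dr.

log(exp(r) - 6) - log(exp(r) - 5) + C

Let u = e^r, du = e^r dr.
The integral becomes ∫ du/((u-6)(u-5)); decompose into partial fractions.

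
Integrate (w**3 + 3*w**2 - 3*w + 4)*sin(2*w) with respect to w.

-w**3*cos(2*w)/2 + 3*w**2*sin(2*w)/4 - 3*w**2*cos(2*w)/2 + 3*w*sin(2*w)/2 + 9*w*cos(2*w)/4 - 9*sin(2*w)/8 - 5*cos(2*w)/4 + C

Use integration by parts with u = w**3 + 3*w**2 - 3*w + 4, dv = sin(2*w) dw, so v = -cos(2*w)/2.
Apply parts 3 times (tabular method): alternate signs, differentiate u down to 0, integrate dv up.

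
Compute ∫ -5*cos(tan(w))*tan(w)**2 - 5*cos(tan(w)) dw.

-5*sin(tan(w)) + C

Let u = tan(w), so du = (tan(w)**2 + 1) dw.
Rewriting, the integral becomes -5·∫ cos(u) du = -5·sin(u).
Substituting back, u = tan(w).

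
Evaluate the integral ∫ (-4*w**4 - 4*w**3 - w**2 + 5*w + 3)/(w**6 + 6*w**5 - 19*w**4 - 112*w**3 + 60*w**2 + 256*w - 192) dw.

-1273*log(w - 4)/4320 + 863*log(w - 1)/11025 + 43*log(w + 2)/432 - 801*log(w + 4)/800 + 4383*log(w + 6)/3920 - 1/(315*w - 315) + C

Factor the denominator: (w - 4)*(w - 1)**2*(w + 2)*(w + 4)*(w + 6).
Partial-fraction decomposition: 4383/(3920*(w + 6)) - 801/(800*(w + 4)) + 43/(432*(w + 2)) + 863/(11025*(w - 1)) + 1/(315*(w - 1)**2) - 1273/(4320*(w - 4)).
Integrate each term; A/(w−a) gives A·log|w−a|; A/(w−a)² gives −A/(w−a).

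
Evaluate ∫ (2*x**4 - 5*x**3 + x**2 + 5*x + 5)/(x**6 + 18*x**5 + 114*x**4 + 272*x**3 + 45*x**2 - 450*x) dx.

Factor the denominator: x*(x - 1)*(x + 3)*(x + 5)**2*(x + 6).
Partial-fraction decomposition: -3683/(126*(x + 6)) + 1223/(45*(x + 5)) - 94/(3*(x + 5)**2) + 37/(18*(x + 3)) + 1/(126*(x - 1)) - 1/(90*x).
Integrate each term; A/(x−a) gives A·log|x−a|; A/(x−a)² gives −A/(x−a).

-log(x)/90 + log(x - 1)/126 + 37*log(x + 3)/18 + 1223*log(x + 5)/45 - 3683*log(x + 6)/126 + 94/(3*x + 15) + C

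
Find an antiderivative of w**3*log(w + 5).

Use integration by parts with u = log(w + 5), dv = w**3 dw.
Then du = 1/(w + 5) dw and v = w**4/4.

w**4*log(w + 5)/4 - w**4/16 + 5*w**3/12 - 25*w**2/8 + 125*w/4 - 625*log(w + 5)/4 + C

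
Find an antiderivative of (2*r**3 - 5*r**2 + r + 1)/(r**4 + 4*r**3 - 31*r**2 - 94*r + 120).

131*log(r - 5)/396 + log(r - 1)/140 - 211*log(r + 4)/90 + 617*log(r + 6)/154 + C

Factor the denominator: (r - 5)*(r - 1)*(r + 4)*(r + 6).
Partial-fraction decomposition: 617/(154*(r + 6)) - 211/(90*(r + 4)) + 1/(140*(r - 1)) + 131/(396*(r - 5)).
Integrate each term: A/(r−a) contributes A·log|r−a|.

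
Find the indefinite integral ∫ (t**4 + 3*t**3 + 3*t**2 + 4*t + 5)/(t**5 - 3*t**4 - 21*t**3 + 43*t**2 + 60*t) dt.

Factor the denominator: t*(t - 5)*(t - 3)*(t + 1)*(t + 4).
Partial-fraction decomposition: 101/(756*(t + 4)) - 1/(36*(t + 1)) - 103/(84*(t - 3)) + 55/(27*(t - 5)) + 1/(12*t).
Integrate each term: A/(t−a) contributes A·log|t−a|.

log(t)/12 + 55*log(t - 5)/27 - 103*log(t - 3)/84 - log(t + 1)/36 + 101*log(t + 4)/756 + C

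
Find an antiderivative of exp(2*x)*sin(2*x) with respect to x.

exp(2*x)*sin(2*x)/4 - exp(2*x)*cos(2*x)/4 + C

Let I denote the integral. Integrate by parts with u = sin(2*x), dv = exp(2*x) dx, so v = exp(2*x)/2: I = exp(2*x)*sin(2*x)/2 − ∫ exp(2*x)*cos(2*x) dx.
Apply parts again with u = cos(2*x), dv = exp(2*x) dx: ∫ exp(2*x)*cos(2*x) dx = exp(2*x)*cos(2*x)/2 + I. Substituting back brings back I: I = exp(2*x)*sin(2*x)/2 - exp(2*x)*cos(2*x)/2 − I.
Solving for I: (1 + 1)·I equals the remaining terms, so I = (1/2)·(exp(2*x)*sin(2*x)/2 - exp(2*x)*cos(2*x)/2).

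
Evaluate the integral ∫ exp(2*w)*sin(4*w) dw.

exp(2*w)*sin(4*w)/10 - exp(2*w)*cos(4*w)/5 + C

Let I denote the integral. Integrate by parts with u = sin(4*w), dv = exp(2*w) dw, so v = exp(2*w)/2: I = exp(2*w)*sin(4*w)/2 − 2·∫ exp(2*w)*cos(4*w) dw.
Apply parts again with u = cos(4*w), dv = exp(2*w) dw: ∫ exp(2*w)*cos(4*w) dw = exp(2*w)*cos(4*w)/2 + 2·I. Substituting back brings back I: I = exp(2*w)*sin(4*w)/2 - exp(2*w)*cos(4*w) − 4·I.
Solving for I: (1 + 4)·I equals the remaining terms, so I = (1/5)·(exp(2*w)*sin(4*w)/2 - exp(2*w)*cos(4*w)).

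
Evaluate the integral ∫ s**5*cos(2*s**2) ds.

Let u = s², du = 2s ds; rewrite as (1/2)∫ u^2·cos(2u) du.
Now integrate by parts 2 times.

s**4*sin(2*s**2)/4 + s**2*cos(2*s**2)/4 - sin(2*s**2)/8 + C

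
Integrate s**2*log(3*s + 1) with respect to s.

s**3*log(3*s + 1)/3 - s**3/9 + s**2/18 - s/27 + log(3*s + 1)/81 + C

Use integration by parts with u = log(3*s + 1), dv = s**2 ds.
Then du = 3/(3*s + 1) ds and v = s**3/3.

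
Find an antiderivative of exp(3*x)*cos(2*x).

2*exp(3*x)*sin(2*x)/13 + 3*exp(3*x)*cos(2*x)/13 + C

Let I denote the integral. Integrate by parts with u = cos(2*x), dv = exp(3*x) dx, so v = exp(3*x)/3: I = exp(3*x)*cos(2*x)/3 + (2/3)·∫ exp(3*x)*sin(2*x) dx.
Apply parts again with u = sin(2*x), dv = exp(3*x) dx: ∫ exp(3*x)*sin(2*x) dx = exp(3*x)*sin(2*x)/3 − (2/3)·I. Substituting back brings back I: I = 2*exp(3*x)*sin(2*x)/9 + exp(3*x)*cos(2*x)/3 − (4/9)·I.
Solving for I: (1 + 4/9)·I equals the remaining terms, so I = (9/13)·(2*exp(3*x)*sin(2*x)/9 + exp(3*x)*cos(2*x)/3).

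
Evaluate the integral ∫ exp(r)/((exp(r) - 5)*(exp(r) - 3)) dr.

Let u = e^r, du = e^r dr.
The integral becomes ∫ du/((u-5)(u-3)); decompose into partial fractions.

log(exp(r) - 5)/2 - log(exp(r) - 3)/2 + C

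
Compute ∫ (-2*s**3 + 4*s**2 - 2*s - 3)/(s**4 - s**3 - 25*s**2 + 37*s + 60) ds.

Factor the denominator: (s - 4)*(s - 3)*(s + 1)*(s + 5).
Partial-fraction decomposition: -119/(96*(s + 5)) + 1/(16*(s + 1)) + 27/(32*(s - 3)) - 5/(3*(s - 4)).
Integrate each term: A/(s−a) contributes A·log|s−a|.

-5*log(s - 4)/3 + 27*log(s - 3)/32 + log(s + 1)/16 - 119*log(s + 5)/96 + C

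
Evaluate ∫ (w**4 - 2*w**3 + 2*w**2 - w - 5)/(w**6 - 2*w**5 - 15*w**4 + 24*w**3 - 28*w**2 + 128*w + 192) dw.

Factor the denominator: (w - 4)*(w - 3)*(w + 1)*(w + 4)*(w**2 + 4).
Partial-fraction decomposition: (43*w + 77)/(1300*(w**2 + 4)) - 83/(672*(w + 4)) + 1/(300*(w + 1)) - 37/(364*(w - 3)) + 151/(800*(w - 4)).
Integrate each term; A/(w−a) gives A·log|w−a|; the (Bw+D)/(w²+p²) term gives a log and an atan.

151*log(w - 4)/800 - 37*log(w - 3)/364 + log(w + 1)/300 - 83*log(w + 4)/672 + 43*log(w**2 + 4)/2600 + 77*atan(w/2)/2600 + C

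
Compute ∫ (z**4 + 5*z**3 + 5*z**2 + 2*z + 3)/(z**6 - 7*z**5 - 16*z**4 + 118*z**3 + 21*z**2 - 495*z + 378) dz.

2189*log(z - 7)/6000 - 15*log(z - 3)/16 + 83*log(z - 2)/125 - log(z - 1)/12 - log(z + 3)/125 + 1/(100*z + 300) + C

Factor the denominator: (z - 7)*(z - 3)*(z - 2)*(z - 1)*(z + 3)**2.
Partial-fraction decomposition: -1/(125*(z + 3)) - 1/(100*(z + 3)**2) - 1/(12*(z - 1)) + 83/(125*(z - 2)) - 15/(16*(z - 3)) + 2189/(6000*(z - 7)).
Integrate each term; A/(z−a) gives A·log|z−a|; A/(z−a)² gives −A/(z−a).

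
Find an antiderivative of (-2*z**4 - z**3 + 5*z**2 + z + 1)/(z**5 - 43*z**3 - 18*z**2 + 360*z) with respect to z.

log(z)/360 - 2621*log(z - 6)/1980 + 5*log(z - 3)/18 + 53*log(z + 4)/40 - 251*log(z + 5)/110 + C

Factor the denominator: z*(z - 6)*(z - 3)*(z + 4)*(z + 5).
Partial-fraction decomposition: -251/(110*(z + 5)) + 53/(40*(z + 4)) + 5/(18*(z - 3)) - 2621/(1980*(z - 6)) + 1/(360*z).
Integrate each term: A/(z−a) contributes A·log|z−a|.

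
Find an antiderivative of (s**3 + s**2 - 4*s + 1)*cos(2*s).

Use integration by parts with u = s**3 + s**2 - 4*s + 1, dv = cos(2*s) ds, so v = sin(2*s)/2.
Apply parts 3 times (tabular method): alternate signs, differentiate u down to 0, integrate dv up.

s**3*sin(2*s)/2 + s**2*sin(2*s)/2 + 3*s**2*cos(2*s)/4 - 11*s*sin(2*s)/4 + s*cos(2*s)/2 + sin(2*s)/4 - 11*cos(2*s)/8 + C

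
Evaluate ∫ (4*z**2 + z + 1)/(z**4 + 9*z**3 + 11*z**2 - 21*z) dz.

-log(z)/21 + 3*log(z - 1)/16 + 17*log(z + 3)/24 - 95*log(z + 7)/112 + C

Factor the denominator: z*(z - 1)*(z + 3)*(z + 7).
Partial-fraction decomposition: -95/(112*(z + 7)) + 17/(24*(z + 3)) + 3/(16*(z - 1)) - 1/(21*z).
Integrate each term: A/(z−a) contributes A·log|z−a|.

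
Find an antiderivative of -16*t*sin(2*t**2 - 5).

4*cos(2*t**2 - 5) + C

Let u = 2*t**2 - 5, so du = (4*t) dt.
Rewriting, the integral becomes -4·∫ sin(u) du = -4·-cos(u).
Substituting back, u = 2*t**2 - 5.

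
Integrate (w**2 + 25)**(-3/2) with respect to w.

Substitute w = 5·tan(θ), so dw = 5·sec(θ)^2 dθ and the radical becomes sqrt(w**2 + 25) = 5·sec(θ) by the Pythagorean identity.
Integrate the resulting trig expression in θ, then back-substitute tan(θ) = w/5, sec(θ) = sqrt(w**2 + 25)/5 (absorbing any constant into C).

w/(25*sqrt(w**2 + 25)) + C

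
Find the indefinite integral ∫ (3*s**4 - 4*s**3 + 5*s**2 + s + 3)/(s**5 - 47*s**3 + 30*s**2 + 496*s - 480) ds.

377*log(s - 5)/99 - 599*log(s - 4)/240 + 2*log(s - 1)/105 - 1103*log(s + 4)/720 + 4929*log(s + 6)/1540 + C

Factor the denominator: (s - 5)*(s - 4)*(s - 1)*(s + 4)*(s + 6).
Partial-fraction decomposition: 4929/(1540*(s + 6)) - 1103/(720*(s + 4)) + 2/(105*(s - 1)) - 599/(240*(s - 4)) + 377/(99*(s - 5)).
Integrate each term: A/(s−a) contributes A·log|s−a|.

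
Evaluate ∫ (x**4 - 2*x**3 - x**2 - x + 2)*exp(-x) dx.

Use integration by parts with u = x**4 - 2*x**3 - x**2 - x + 2, dv = exp(-x) dx, so v = -exp(-x).
Apply parts 4 times (tabular method): alternate signs, differentiate u down to 0, integrate dv up.

(-x**4 - 2*x**3 - 5*x**2 - 9*x - 11)*exp(-x) + C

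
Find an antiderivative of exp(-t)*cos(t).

Let I denote the integral. Integrate by parts with u = cos(t), dv = exp(-t) dt, so v = -exp(-t): I = -exp(-t)*cos(t) − ∫ exp(-t)*sin(t) dt.
Apply parts again with u = sin(t), dv = exp(-t) dt: ∫ exp(-t)*sin(t) dt = -exp(-t)*sin(t) + I. Substituting back brings back I: I = exp(-t)*sin(t) - exp(-t)*cos(t) − I.
Solving for I: (1 + 1)·I equals the remaining terms, so I = (1/2)·(exp(-t)*sin(t) - exp(-t)*cos(t)).

exp(-t)*sin(t)/2 - exp(-t)*cos(t)/2 + C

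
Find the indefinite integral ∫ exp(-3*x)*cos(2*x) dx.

Let I denote the integral. Integrate by parts with u = cos(2*x), dv = exp(-3*x) dx, so v = -exp(-3*x)/3: I = -exp(-3*x)*cos(2*x)/3 − (2/3)·∫ exp(-3*x)*sin(2*x) dx.
Apply parts again with u = sin(2*x), dv = exp(-3*x) dx: ∫ exp(-3*x)*sin(2*x) dx = -exp(-3*x)*sin(2*x)/3 + (2/3)·I. Substituting back brings back I: I = 2*exp(-3*x)*sin(2*x)/9 - exp(-3*x)*cos(2*x)/3 − (4/9)·I.
Solving for I: (1 + 4/9)·I equals the remaining terms, so I = (9/13)·(2*exp(-3*x)*sin(2*x)/9 - exp(-3*x)*cos(2*x)/3).

2*exp(-3*x)*sin(2*x)/13 - 3*exp(-3*x)*cos(2*x)/13 + C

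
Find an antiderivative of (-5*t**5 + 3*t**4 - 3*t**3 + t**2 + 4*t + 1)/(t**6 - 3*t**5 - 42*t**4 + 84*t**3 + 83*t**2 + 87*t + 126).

Factor the denominator: (t - 7)*(t - 3)*(t + 1)*(t + 6)*(t**2 + 1).
Partial-fraction decomposition: (7*t + 69)/(3700*(t**2 + 1)) - 43429/(21645*(t + 6)) + 9/(320*(t + 1)) + 1031/(1440*(t - 3)) - 77783/(20800*(t - 7)).
Integrate each term; A/(t−a) gives A·log|t−a|; the (Bt+D)/(t²+p²) term gives a log and an atan.

-77783*log(t - 7)/20800 + 1031*log(t - 3)/1440 + 9*log(t + 1)/320 - 43429*log(t + 6)/21645 + 7*log(t**2 + 1)/7400 + 69*atan(t)/3700 + C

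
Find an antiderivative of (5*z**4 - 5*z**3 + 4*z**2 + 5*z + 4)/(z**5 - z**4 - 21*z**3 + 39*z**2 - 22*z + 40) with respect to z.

524*log(z - 4)/153 - log(z - 2) + 547*log(z + 5)/234 + 105*log(z**2 + 1)/884 - 5*atan(z)/442 + C

Factor the denominator: (z - 4)*(z - 2)*(z + 5)*(z**2 + 1).
Partial-fraction decomposition: 5*(21*z - 1)/(442*(z**2 + 1)) + 547/(234*(z + 5)) - 1/(z - 2) + 524/(153*(z - 4)).
Integrate each term; A/(z−a) gives A·log|z−a|; the (Bz+D)/(z²+p²) term gives a log and an atan.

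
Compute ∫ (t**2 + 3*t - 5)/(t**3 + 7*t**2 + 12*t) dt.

-5*log(t)/12 + 5*log(t + 3)/3 - log(t + 4)/4 + C

Factor the denominator: t*(t + 3)*(t + 4).
Partial-fraction decomposition: -1/(4*(t + 4)) + 5/(3*(t + 3)) - 5/(12*t).
Integrate each term: A/(t−a) contributes A·log|t−a|.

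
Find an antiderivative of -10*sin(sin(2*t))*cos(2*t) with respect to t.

Let u = sin(2*t), so du = (2*cos(2*t)) dt.
Rewriting, the integral becomes -5·∫ sin(u) du = -5·-cos(u).
Substituting back, u = sin(2*t).

5*cos(sin(2*t)) + C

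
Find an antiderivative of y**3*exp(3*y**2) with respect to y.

(3*y**2 - 1)*exp(3*y**2)/18 + C

Let u = y², du = 2y dy; rewrite as (1/2)∫ u^1·exp(3u) du.
Now integrate by parts 1 time.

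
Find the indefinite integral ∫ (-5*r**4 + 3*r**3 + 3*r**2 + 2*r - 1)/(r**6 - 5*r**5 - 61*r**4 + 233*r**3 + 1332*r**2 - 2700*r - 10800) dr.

3445637*log(r - 6)/980100 - 1333*log(r - 5)/360 + 233*log(r + 3)/648 - 1433*log(r + 4)/900 + 859*log(r + 5)/605 + 5713/(990*r - 5940) + C

Factor the denominator: (r - 6)**2*(r - 5)*(r + 3)*(r + 4)*(r + 5).
Partial-fraction decomposition: 859/(605*(r + 5)) - 1433/(900*(r + 4)) + 233/(648*(r + 3)) - 1333/(360*(r - 5)) + 3445637/(980100*(r - 6)) - 5713/(990*(r - 6)**2).
Integrate each term; A/(r−a) gives A·log|r−a|; A/(r−a)² gives −A/(r−a).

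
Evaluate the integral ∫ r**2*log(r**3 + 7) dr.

Let u = r**3 + 7, so du = (3*r**2) dr.
The integral becomes (1/3)·∫ log(u) du; integrate by parts with u′=log(u), dv′=du.

r**3*log(r**3 + 7)/3 - r**3/3 + 7*log(r**3 + 7)/3 + C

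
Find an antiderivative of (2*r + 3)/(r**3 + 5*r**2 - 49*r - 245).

17*log(r - 7)/168 + 7*log(r + 5)/24 - 11*log(r + 7)/28 + C

Factor the denominator: (r - 7)*(r + 5)*(r + 7).
Partial-fraction decomposition: -11/(28*(r + 7)) + 7/(24*(r + 5)) + 17/(168*(r - 7)).
Integrate each term: A/(r−a) contributes A·log|r−a|.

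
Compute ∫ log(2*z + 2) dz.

z*log(2*z + 2) - z + log(z + 1) + C

Use integration by parts with u = log(2*z + 2), dv = dz.
Then du = 2/(2*z + 2) dz and v = z.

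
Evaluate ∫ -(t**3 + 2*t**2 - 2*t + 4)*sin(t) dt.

t**3*cos(t) - 3*t**2*sin(t) + 2*t**2*cos(t) - 4*t*sin(t) - 8*t*cos(t) + 8*sin(t) + C

Use integration by parts with u = t**3 + 2*t**2 - 2*t + 4, dv = -sin(t) dt, so v = cos(t).
Apply parts 3 times (tabular method): alternate signs, differentiate u down to 0, integrate dv up.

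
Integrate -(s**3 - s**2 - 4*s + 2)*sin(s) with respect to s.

Use integration by parts with u = s**3 - s**2 - 4*s + 2, dv = -sin(s) ds, so v = cos(s).
Apply parts 3 times (tabular method): alternate signs, differentiate u down to 0, integrate dv up.

s**3*cos(s) - 3*s**2*sin(s) - s**2*cos(s) + 2*s*sin(s) - 10*s*cos(s) + 10*sin(s) + 4*cos(s) + C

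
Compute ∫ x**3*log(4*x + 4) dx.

x**4*log(4*x + 4)/4 - x**4/16 + x**3/12 - x**2/8 + x/4 - log(x + 1)/4 + C

Use integration by parts with u = log(4*x + 4), dv = x**3 dx.
Then du = 4/(4*x + 4) dx and v = x**4/4.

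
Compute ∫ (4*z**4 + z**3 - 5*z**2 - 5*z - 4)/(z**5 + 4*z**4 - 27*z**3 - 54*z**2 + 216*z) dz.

-log(z)/54 + 2299*log(z - 3)/1701 - 16*log(z + 4)/7 + 2407*log(z + 6)/486 - 41/(27*z - 81) + C

Factor the denominator: z*(z - 3)**2*(z + 4)*(z + 6).
Partial-fraction decomposition: 2407/(486*(z + 6)) - 16/(7*(z + 4)) + 2299/(1701*(z - 3)) + 41/(27*(z - 3)**2) - 1/(54*z).
Integrate each term; A/(z−a) gives A·log|z−a|; A/(z−a)² gives −A/(z−a).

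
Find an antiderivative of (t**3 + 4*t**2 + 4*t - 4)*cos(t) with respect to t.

t**3*sin(t) + 4*t**2*sin(t) + 3*t**2*cos(t) - 2*t*sin(t) + 8*t*cos(t) - 12*sin(t) - 2*cos(t) + C

Use integration by parts with u = t**3 + 4*t**2 + 4*t - 4, dv = cos(t) dt, so v = sin(t).
Apply parts 3 times (tabular method): alternate signs, differentiate u down to 0, integrate dv up.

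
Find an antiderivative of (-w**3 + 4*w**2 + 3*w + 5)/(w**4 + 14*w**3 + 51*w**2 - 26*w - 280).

Factor the denominator: (w - 2)*(w + 4)*(w + 5)*(w + 7).
Partial-fraction decomposition: -523/(54*(w + 7)) + 215/(14*(w + 5)) - 121/(18*(w + 4)) + 19/(378*(w - 2)).
Integrate each term: A/(w−a) contributes A·log|w−a|.

19*log(w - 2)/378 - 121*log(w + 4)/18 + 215*log(w + 5)/14 - 523*log(w + 7)/54 + C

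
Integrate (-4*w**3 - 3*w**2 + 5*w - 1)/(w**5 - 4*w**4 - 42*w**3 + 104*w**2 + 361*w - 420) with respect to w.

-11*log(w - 7)/16 + 95*log(w - 4)/189 - log(w - 1)/144 - 13*log(w + 3)/112 + 133*log(w + 5)/432 + C

Factor the denominator: (w - 7)*(w - 4)*(w - 1)*(w + 3)*(w + 5).
Partial-fraction decomposition: 133/(432*(w + 5)) - 13/(112*(w + 3)) - 1/(144*(w - 1)) + 95/(189*(w - 4)) - 11/(16*(w - 7)).
Integrate each term: A/(w−a) contributes A·log|w−a|.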